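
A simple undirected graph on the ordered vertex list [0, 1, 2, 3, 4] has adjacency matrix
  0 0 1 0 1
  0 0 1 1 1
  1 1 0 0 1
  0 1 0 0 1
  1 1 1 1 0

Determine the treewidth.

2

A width-2 tree decomposition is:
Bags: B1 = {1, 2, 4}  B2 = {0, 2, 4}  B3 = {1, 3, 4}
Tree: B1–B2, B1–B3
Every bag has size at most 3, so the width is 3 − 1 = 2 and tw(G) ≤ 2. Conversely, {0, 2, 4} is a clique of size 3, and the vertices of any clique must share a bag in every tree decomposition; so some bag has ≥ 3 vertices and tw(G) ≥ 2. The upper and lower bounds meet at 2, so that is the treewidth.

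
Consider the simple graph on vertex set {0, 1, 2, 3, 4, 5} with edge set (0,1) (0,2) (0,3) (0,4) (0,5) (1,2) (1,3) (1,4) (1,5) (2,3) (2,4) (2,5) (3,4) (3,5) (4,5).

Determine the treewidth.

A width-5 tree decomposition is:
Bags: B1 = {0, 1, 2, 3, 4, 5}
Tree: (single bag)
With just one bag of size 6, the width is 6 − 1 = 5, so tw(G) ≤ 5. On the other hand G contains the 6-clique {0, 1, 2, 3, 4, 5}. A clique must lie in a single bag of any decomposition, so no decomposition can have width below 5. Therefore the treewidth is 5.

5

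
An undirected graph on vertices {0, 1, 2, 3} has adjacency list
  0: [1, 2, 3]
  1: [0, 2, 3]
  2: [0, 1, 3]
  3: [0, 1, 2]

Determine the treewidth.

3

A width-3 tree decomposition is:
Bags: B1 = {0, 1, 2, 3}
Tree: (single bag)
A single bag containing all 4 vertices is trivially a valid decomposition of width 3. On the other hand G contains the 4-clique {0, 1, 2, 3}. A clique must lie in a single bag of any decomposition, so no decomposition can have width below 3. Therefore the treewidth is 3.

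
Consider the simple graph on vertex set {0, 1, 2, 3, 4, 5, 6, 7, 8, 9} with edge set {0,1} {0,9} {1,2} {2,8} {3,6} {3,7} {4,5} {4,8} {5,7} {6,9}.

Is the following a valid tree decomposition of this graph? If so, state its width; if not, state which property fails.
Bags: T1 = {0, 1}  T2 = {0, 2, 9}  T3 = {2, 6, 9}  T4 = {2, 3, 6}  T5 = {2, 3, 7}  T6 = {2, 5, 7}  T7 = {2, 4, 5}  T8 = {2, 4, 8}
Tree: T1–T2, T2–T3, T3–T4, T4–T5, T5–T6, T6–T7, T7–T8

No — edge (2,1) lies in no bag.

A tree decomposition must satisfy three properties: every vertex lies in some bag; for every edge, both endpoints lie together in some bag; and for every vertex, the bags containing it form a connected subtree. Here edge (2,1) lies in no bag, so the decomposition is invalid.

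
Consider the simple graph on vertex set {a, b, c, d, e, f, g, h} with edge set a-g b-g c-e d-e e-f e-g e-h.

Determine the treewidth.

1

A width-1 tree decomposition is:
Bags: B1 = {e, g}  B2 = {a, g}  B3 = {e, f}  B4 = {e, h}  B5 = {d, e}  B6 = {c, e}  B7 = {b, g}
Tree: B1–B2, B1–B3, B3–B4, B1–B5, B1–B6, B1–B7
The largest bag has 2 vertices, giving width 1; this decomposition certifies tw(G) ≤ 1. Any graph with an edge has treewidth ≥ 1, and G has the edge e–g. The upper and lower bounds meet at 1, so that is the treewidth.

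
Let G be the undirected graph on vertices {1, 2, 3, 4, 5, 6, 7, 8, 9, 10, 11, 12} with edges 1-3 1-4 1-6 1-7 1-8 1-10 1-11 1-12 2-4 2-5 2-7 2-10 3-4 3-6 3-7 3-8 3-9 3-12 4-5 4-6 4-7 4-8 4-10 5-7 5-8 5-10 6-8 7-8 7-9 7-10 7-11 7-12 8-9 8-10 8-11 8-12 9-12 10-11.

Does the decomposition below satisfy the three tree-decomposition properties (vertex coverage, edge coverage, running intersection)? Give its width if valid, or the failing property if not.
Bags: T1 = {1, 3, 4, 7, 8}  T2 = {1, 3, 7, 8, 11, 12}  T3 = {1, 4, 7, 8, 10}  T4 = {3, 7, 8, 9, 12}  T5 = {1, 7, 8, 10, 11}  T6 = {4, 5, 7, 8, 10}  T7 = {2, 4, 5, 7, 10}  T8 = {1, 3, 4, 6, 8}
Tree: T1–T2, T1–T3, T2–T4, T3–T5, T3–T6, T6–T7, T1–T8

No — bags containing vertex 11 are not connected in the tree.

A tree decomposition must satisfy three properties: every vertex lies in some bag; for every edge, both endpoints lie together in some bag; and for every vertex, the bags containing it form a connected subtree. Here bags containing vertex 11 are not connected in the tree, so the decomposition is invalid.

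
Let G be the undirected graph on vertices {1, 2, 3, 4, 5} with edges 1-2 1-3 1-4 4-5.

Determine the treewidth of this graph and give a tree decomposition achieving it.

Treewidth 1.
Bags: B1 = {1, 2}  B2 = {1, 3}  B3 = {1, 4}  B4 = {4, 5}
Tree: B1–B2, B1–B3, B3–B4

Each bag holds 2 vertices, so the decomposition has width 1, which upper-bounds the treewidth. G has an edge, so its treewidth is at least 1. Therefore the treewidth is 1.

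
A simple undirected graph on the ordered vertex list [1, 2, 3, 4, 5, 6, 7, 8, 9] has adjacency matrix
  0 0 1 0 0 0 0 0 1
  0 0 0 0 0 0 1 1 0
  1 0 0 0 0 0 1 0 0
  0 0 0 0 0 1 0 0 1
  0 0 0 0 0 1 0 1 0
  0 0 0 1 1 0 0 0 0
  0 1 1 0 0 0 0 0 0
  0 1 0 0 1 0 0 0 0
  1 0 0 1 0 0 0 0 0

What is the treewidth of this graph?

A width-2 tree decomposition is:
Bags: B1 = {4, 5, 6}  B2 = {4, 5, 9}  B3 = {1, 5, 9}  B4 = {1, 3, 5}  B5 = {3, 5, 7}  B6 = {2, 5, 7}  B7 = {2, 5, 8}
Tree: B1–B2, B2–B3, B3–B4, B4–B5, B5–B6, B6–B7
The largest bag has 3 vertices, giving width 2; this decomposition certifies tw(G) ≤ 2. Since 5–6–4–9–1–3–7–2–8–5 is a cycle in G, G is not acyclic. Forests are exactly the graphs of treewidth ≤ 1, so tw(G) ≥ 2. Therefore the treewidth is 2.

2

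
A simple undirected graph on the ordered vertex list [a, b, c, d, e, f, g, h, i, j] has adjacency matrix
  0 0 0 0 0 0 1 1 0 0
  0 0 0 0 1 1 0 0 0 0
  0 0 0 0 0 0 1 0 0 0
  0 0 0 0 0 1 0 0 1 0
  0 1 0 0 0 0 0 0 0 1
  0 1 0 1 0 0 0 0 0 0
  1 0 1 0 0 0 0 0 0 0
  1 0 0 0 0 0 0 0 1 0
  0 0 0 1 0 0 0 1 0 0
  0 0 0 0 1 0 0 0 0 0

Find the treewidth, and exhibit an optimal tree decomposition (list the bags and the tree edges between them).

The largest bag has 2 vertices, giving width 1; this decomposition certifies tw(G) ≤ 1. Any graph with an edge has treewidth ≥ 1, and G has the edge c–g. Therefore the treewidth is 1.

Treewidth 1.
One such decomposition:
Bags: B1 = {c, g}  B2 = {a, g}  B3 = {a, h}  B4 = {h, i}  B5 = {d, i}  B6 = {d, f}  B7 = {b, f}  B8 = {b, e}  B9 = {e, j}
Tree: B1–B2, B2–B3, B3–B4, B4–B5, B5–B6, B6–B7, B7–B8, B8–B9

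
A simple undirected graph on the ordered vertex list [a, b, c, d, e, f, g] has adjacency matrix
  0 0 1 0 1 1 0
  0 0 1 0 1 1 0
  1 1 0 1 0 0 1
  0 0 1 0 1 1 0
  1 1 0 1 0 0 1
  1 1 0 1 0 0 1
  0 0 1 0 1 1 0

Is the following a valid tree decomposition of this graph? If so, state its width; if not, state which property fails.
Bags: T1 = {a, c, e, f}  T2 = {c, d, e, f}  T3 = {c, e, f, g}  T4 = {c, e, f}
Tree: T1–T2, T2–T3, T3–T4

A tree decomposition must satisfy three properties: every vertex lies in some bag; for every edge, both endpoints lie together in some bag; and for every vertex, the bags containing it form a connected subtree. Here vertex b appears in no bag, so the decomposition is invalid.

No — vertex b appears in no bag.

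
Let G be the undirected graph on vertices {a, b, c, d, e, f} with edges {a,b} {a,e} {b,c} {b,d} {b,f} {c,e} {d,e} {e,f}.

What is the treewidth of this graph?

2

A width-2 tree decomposition is:
Bags: B1 = {b, c, e}  B2 = {a, b, e}  B3 = {b, d, e}  B4 = {b, e, f}
Tree: B1–B2, B2–B3, B3–B4
Each bag holds 3 vertices, so the decomposition has width 2, which upper-bounds the treewidth. The edges b–c–e–a–b form a cycle, so G is not a tree and its treewidth is at least 2. Hence tw(G) = 2 exactly.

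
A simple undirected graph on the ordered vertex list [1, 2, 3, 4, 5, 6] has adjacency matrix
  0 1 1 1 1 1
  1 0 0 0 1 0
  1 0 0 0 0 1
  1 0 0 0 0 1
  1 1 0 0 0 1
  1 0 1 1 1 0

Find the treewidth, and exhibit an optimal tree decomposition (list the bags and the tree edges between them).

Treewidth 2.
Bags: B1 = {1, 3, 6}  B2 = {1, 4, 6}  B3 = {1, 5, 6}  B4 = {1, 2, 5}
Tree: B1–B2, B2–B3, B3–B4

Each bag holds 3 vertices, so the decomposition has width 2, which upper-bounds the treewidth. On the other hand G contains the 3-clique {1, 2, 5}. A clique must lie in a single bag of any decomposition, so no decomposition can have width below 2. The upper and lower bounds meet at 2, so that is the treewidth.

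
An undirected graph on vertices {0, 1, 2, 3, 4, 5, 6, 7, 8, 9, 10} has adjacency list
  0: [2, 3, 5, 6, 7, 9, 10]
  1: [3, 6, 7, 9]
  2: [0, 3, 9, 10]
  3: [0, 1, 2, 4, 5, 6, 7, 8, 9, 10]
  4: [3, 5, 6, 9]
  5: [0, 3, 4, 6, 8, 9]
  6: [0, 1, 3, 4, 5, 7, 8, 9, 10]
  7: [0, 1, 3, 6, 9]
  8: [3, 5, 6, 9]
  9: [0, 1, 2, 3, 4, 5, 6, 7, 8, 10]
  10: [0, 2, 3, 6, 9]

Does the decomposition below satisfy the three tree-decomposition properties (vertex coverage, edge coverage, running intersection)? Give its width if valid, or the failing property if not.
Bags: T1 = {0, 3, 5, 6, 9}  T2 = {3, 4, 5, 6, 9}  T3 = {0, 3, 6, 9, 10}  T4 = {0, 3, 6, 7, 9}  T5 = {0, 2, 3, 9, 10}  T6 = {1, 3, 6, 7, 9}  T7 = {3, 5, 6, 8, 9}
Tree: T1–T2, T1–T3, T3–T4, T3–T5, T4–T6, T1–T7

Checking the three conditions: (i) the bags cover all of {0, 1, 2, 3, 4, 5, 6, 7, 8, 9, 10}; (ii) for each edge, some bag contains both endpoints; (iii) the bags containing any fixed vertex form a subtree. All hold, so the decomposition is valid with width 5 − 1 = 4.

Yes; width 4.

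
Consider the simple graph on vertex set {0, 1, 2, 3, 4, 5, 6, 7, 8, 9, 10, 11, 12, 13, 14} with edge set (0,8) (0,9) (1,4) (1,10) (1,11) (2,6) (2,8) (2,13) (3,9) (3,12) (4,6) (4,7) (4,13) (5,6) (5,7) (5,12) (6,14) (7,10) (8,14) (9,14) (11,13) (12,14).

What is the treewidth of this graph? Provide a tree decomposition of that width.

Treewidth 3.
One such decomposition:
Bags: B1 = {0, 3, 9, 12}  B2 = {0, 9, 12, 14}  B3 = {0, 8, 12, 14}  B4 = {5, 8, 12, 14}  B5 = {5, 6, 8, 14}  B6 = {2, 5, 6, 8}  B7 = {2, 5, 6, 7}  B8 = {2, 4, 6, 7}  B9 = {2, 4, 7, 13}  B10 = {4, 7, 10, 13}  B11 = {1, 4, 10, 13}  B12 = {1, 10, 11, 13}
Tree: B1–B2, B2–B3, B3–B4, B4–B5, B5–B6, B6–B7, B7–B8, B8–B9, B9–B10, B10–B11, B11–B12

Every bag has size at most 4, so the width is 4 − 1 = 3 and tw(G) ≤ 3. For the lower bound: the 4 vertex sets {0,3,9}, {12}, {14}, {2,5,6,8} are disjoint, each induces a connected subgraph, and every pair is joined by at least one edge of G. Contracting each set to a single vertex therefore yields K_{4} as a minor, and since treewidth is minor-monotone, tw(G) ≥ tw(K_{4}) = 3. Hence tw(G) = 3 exactly.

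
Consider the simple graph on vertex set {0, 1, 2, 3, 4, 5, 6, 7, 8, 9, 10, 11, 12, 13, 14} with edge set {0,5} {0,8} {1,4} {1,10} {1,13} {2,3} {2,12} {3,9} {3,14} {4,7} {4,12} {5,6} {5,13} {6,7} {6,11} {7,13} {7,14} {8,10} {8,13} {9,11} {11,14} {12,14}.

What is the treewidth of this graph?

A width-3 tree decomposition is:
Bags: B1 = {2, 3, 9, 11}  B2 = {2, 3, 11, 14}  B3 = {2, 11, 12, 14}  B4 = {6, 11, 12, 14}  B5 = {6, 7, 12, 14}  B6 = {4, 6, 7, 12}  B7 = {4, 5, 6, 7}  B8 = {4, 5, 7, 13}  B9 = {1, 4, 5, 13}  B10 = {0, 1, 5, 13}  B11 = {0, 1, 8, 13}  B12 = {0, 1, 8, 10}
Tree: B1–B2, B2–B3, B3–B4, B4–B5, B5–B6, B6–B7, B7–B8, B8–B9, B9–B10, B10–B11, B11–B12
Each bag holds 4 vertices, so the decomposition has width 3, which upper-bounds the treewidth. For the lower bound: the 4 vertex sets {2,3,9}, {11}, {14}, {4,6,7,12} are disjoint, each induces a connected subgraph, and every pair is joined by at least one edge of G. Contracting each set to a single vertex therefore yields K_{4} as a minor, and since treewidth is minor-monotone, tw(G) ≥ tw(K_{4}) = 3. Therefore the treewidth is 3.

3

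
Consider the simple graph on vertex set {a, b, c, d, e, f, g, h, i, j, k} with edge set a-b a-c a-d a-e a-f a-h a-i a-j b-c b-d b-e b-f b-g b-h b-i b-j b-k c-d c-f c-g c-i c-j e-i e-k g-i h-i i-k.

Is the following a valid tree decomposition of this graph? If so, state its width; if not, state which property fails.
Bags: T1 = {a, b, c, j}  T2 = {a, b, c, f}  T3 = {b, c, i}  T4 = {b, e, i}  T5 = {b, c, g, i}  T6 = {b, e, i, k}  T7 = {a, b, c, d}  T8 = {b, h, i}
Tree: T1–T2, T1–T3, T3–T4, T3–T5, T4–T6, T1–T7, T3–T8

No — edge (a,i) lies in no bag.

A tree decomposition must satisfy three properties: every vertex lies in some bag; for every edge, both endpoints lie together in some bag; and for every vertex, the bags containing it form a connected subtree. Here edge (a,i) lies in no bag, so the decomposition is invalid.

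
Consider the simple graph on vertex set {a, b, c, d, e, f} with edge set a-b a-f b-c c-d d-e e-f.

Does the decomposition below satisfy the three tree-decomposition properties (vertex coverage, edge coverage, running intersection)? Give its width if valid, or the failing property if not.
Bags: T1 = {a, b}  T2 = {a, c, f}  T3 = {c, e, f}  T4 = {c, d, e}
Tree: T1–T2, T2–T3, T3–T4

No — edge (c,b) lies in no bag.

A tree decomposition must satisfy three properties: every vertex lies in some bag; for every edge, both endpoints lie together in some bag; and for every vertex, the bags containing it form a connected subtree. Here edge (c,b) lies in no bag, so the decomposition is invalid.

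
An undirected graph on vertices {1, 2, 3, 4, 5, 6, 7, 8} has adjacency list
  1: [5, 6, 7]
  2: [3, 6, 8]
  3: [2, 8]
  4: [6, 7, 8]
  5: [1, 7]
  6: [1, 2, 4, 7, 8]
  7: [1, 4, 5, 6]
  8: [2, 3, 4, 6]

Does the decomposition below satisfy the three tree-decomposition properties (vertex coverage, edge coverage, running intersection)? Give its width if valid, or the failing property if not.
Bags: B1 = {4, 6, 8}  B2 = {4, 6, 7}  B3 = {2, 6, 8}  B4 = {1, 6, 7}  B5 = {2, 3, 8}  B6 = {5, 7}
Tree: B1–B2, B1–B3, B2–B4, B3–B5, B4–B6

A tree decomposition must satisfy three properties: every vertex lies in some bag; for every edge, both endpoints lie together in some bag; and for every vertex, the bags containing it form a connected subtree. Here edge (1,5) lies in no bag, so the decomposition is invalid.

No — edge (1,5) lies in no bag.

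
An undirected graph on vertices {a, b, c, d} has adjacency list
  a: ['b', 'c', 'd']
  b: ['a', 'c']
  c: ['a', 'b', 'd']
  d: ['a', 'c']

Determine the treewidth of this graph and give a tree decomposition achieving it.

Treewidth 2.
One such decomposition:
Bags: B1 = {a, b, c}  B2 = {a, c, d}
Tree: B1–B2

The largest bag has 3 vertices, giving width 2; this decomposition certifies tw(G) ≤ 2. On the other hand G contains the 3-clique {a, c, d}. A clique must lie in a single bag of any decomposition, so no decomposition can have width below 2. Hence tw(G) = 2 exactly.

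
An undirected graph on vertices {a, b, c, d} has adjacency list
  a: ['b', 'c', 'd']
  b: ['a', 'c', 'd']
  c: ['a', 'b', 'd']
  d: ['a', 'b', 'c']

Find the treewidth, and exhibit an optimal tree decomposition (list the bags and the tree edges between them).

Treewidth 3.
Bags: B1 = {a, b, c, d}
Tree: (single bag)

With just one bag of size 4, the width is 4 − 1 = 3, so tw(G) ≤ 3. On the other hand G contains the 4-clique {a, b, c, d}. A clique must lie in a single bag of any decomposition, so no decomposition can have width below 3. Hence tw(G) = 3 exactly.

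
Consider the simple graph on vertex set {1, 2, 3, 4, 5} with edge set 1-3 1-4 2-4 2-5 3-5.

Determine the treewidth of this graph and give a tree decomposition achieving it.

Treewidth 2.
Bags: B1 = {2, 4, 5}  B2 = {1, 4, 5}  B3 = {1, 3, 5}
Tree: B1–B2, B2–B3

Each bag holds 3 vertices, so the decomposition has width 2, which upper-bounds the treewidth. Since 5–2–4–1–3–5 is a cycle in G, G is not acyclic. Forests are exactly the graphs of treewidth ≤ 1, so tw(G) ≥ 2. Combining the bounds, tw(G) = 2.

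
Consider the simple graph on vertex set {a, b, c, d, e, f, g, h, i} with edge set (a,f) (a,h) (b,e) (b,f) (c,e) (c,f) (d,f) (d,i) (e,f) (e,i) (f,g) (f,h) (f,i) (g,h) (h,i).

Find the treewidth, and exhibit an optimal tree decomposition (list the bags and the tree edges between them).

Treewidth 2.
Bags: B1 = {f, h, i}  B2 = {d, f, i}  B3 = {e, f, i}  B4 = {f, g, h}  B5 = {c, e, f}  B6 = {a, f, h}  B7 = {b, e, f}
Tree: B1–B2, B2–B3, B1–B4, B3–B5, B4–B6, B3–B7

Each bag holds 3 vertices, so the decomposition has width 2, which upper-bounds the treewidth. On the other hand G contains the 3-clique {d, f, i}. A clique must lie in a single bag of any decomposition, so no decomposition can have width below 2. Therefore the treewidth is 2.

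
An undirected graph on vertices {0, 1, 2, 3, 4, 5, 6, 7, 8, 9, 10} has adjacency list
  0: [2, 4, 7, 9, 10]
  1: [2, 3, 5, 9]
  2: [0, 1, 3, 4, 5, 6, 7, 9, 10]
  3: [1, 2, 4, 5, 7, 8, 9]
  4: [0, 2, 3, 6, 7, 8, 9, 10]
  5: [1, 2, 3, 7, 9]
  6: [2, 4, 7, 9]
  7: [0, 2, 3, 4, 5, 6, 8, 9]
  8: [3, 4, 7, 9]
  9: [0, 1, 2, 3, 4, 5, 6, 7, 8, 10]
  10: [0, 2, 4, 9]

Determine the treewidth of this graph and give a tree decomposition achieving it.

Treewidth 4.
Bags: B1 = {0, 2, 4, 7, 9}  B2 = {2, 4, 6, 7, 9}  B3 = {2, 3, 4, 7, 9}  B4 = {3, 4, 7, 8, 9}  B5 = {0, 2, 4, 9, 10}  B6 = {2, 3, 5, 7, 9}  B7 = {1, 2, 3, 5, 9}
Tree: B1–B2, B2–B3, B3–B4, B1–B5, B3–B6, B6–B7

Every bag has size at most 5, so the width is 5 − 1 = 4 and tw(G) ≤ 4. On the other hand G contains the 5-clique {3, 4, 7, 8, 9}. A clique must lie in a single bag of any decomposition, so no decomposition can have width below 4. Hence tw(G) = 4 exactly.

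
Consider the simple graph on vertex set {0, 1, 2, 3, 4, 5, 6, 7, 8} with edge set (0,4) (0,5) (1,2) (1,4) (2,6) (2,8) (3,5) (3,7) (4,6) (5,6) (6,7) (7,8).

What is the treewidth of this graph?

3

A width-3 tree decomposition is:
Bags: B1 = {1, 2, 7, 8}  B2 = {1, 2, 6, 7}  B3 = {1, 4, 6, 7}  B4 = {3, 4, 6, 7}  B5 = {3, 4, 5, 6}  B6 = {0, 3, 4, 5}
Tree: B1–B2, B2–B3, B3–B4, B4–B5, B5–B6
Every bag has size at most 4, so the width is 4 − 1 = 3 and tw(G) ≤ 3. For the lower bound: the 4 vertex sets {1,2,8}, {7}, {6}, {0,3,4,5} are disjoint, each induces a connected subgraph, and every pair is joined by at least one edge of G. Contracting each set to a single vertex therefore yields K_{4} as a minor, and since treewidth is minor-monotone, tw(G) ≥ tw(K_{4}) = 3. Combining the bounds, tw(G) = 3.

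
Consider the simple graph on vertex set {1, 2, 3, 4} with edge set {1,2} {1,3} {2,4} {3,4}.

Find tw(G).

2

A width-2 tree decomposition is:
Bags: B1 = {2, 3, 4}  B2 = {1, 2, 3}
Tree: B1–B2
Each bag holds 3 vertices, so the decomposition has width 2, which upper-bounds the treewidth. Since 2–4–3–1–2 is a cycle in G, G is not acyclic. Forests are exactly the graphs of treewidth ≤ 1, so tw(G) ≥ 2. The upper and lower bounds meet at 2, so that is the treewidth.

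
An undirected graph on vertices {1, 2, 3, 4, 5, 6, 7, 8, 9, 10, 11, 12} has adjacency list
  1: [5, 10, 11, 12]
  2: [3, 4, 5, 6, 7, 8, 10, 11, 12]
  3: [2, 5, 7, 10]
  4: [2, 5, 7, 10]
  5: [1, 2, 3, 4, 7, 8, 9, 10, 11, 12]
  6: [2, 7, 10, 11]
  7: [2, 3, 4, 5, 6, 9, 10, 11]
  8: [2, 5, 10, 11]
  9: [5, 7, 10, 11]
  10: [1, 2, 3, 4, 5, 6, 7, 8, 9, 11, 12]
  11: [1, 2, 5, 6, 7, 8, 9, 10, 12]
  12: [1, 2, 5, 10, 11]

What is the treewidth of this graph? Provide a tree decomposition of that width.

Treewidth 4.
One optimal decomposition is:
Bags: B1 = {2, 5, 7, 10, 11}  B2 = {2, 5, 10, 11, 12}  B3 = {1, 5, 10, 11, 12}  B4 = {5, 7, 9, 10, 11}  B5 = {2, 5, 8, 10, 11}  B6 = {2, 6, 7, 10, 11}  B7 = {2, 3, 5, 7, 10}  B8 = {2, 4, 5, 7, 10}
Tree: B1–B2, B2–B3, B1–B4, B2–B5, B1–B6, B1–B7, B7–B8

Each bag holds 5 vertices, so the decomposition has width 4, which upper-bounds the treewidth. For the lower bound, the 5 vertices {1, 5, 10, 11, 12} are pairwise adjacent, and any tree decomposition puts a clique entirely inside one bag — forcing width ≥ 4. Combining the bounds, tw(G) = 4.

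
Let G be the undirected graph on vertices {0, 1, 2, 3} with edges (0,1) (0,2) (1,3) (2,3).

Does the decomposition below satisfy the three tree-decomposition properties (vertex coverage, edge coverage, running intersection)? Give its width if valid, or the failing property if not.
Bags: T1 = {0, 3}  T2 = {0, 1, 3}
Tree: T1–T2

No — vertex 2 appears in no bag.

A tree decomposition must satisfy three properties: every vertex lies in some bag; for every edge, both endpoints lie together in some bag; and for every vertex, the bags containing it form a connected subtree. Here vertex 2 appears in no bag, so the decomposition is invalid.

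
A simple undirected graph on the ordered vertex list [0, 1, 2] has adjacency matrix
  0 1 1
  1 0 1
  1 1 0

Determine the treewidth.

2

A width-2 tree decomposition is:
Bags: B1 = {0, 1, 2}
Tree: (single bag)
With just one bag of size 3, the width is 3 − 1 = 2, so tw(G) ≤ 2. On the other hand G contains the 3-clique {0, 1, 2}. A clique must lie in a single bag of any decomposition, so no decomposition can have width below 2. The upper and lower bounds meet at 2, so that is the treewidth.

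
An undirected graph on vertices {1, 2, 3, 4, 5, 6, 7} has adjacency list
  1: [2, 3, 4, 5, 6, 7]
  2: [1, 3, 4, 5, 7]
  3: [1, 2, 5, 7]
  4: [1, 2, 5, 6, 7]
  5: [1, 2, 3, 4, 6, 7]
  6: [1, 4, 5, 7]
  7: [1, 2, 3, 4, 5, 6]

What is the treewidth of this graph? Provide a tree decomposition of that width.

Treewidth 4.
One such decomposition:
Bags: B1 = {1, 2, 4, 5, 7}  B2 = {1, 2, 3, 5, 7}  B3 = {1, 4, 5, 6, 7}
Tree: B1–B2, B1–B3

The largest bag has 5 vertices, giving width 4; this decomposition certifies tw(G) ≤ 4. Conversely, {1, 2, 3, 5, 7} is a clique of size 5, and the vertices of any clique must share a bag in every tree decomposition; so some bag has ≥ 5 vertices and tw(G) ≥ 4. The upper and lower bounds meet at 4, so that is the treewidth.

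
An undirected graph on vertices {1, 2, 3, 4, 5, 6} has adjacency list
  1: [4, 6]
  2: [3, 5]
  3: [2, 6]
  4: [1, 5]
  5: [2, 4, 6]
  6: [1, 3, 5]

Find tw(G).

2

A width-2 tree decomposition is:
Bags: B1 = {1, 4, 6}  B2 = {4, 5, 6}  B3 = {3, 5, 6}  B4 = {2, 3, 5}
Tree: B1–B2, B2–B3, B3–B4
Every bag has size at most 3, so the width is 3 − 1 = 2 and tw(G) ≤ 2. For the lower bound, G contains the cycle 1–4–5–6–1, so G is not a forest; only forests have treewidth ≤ 1, hence tw(G) ≥ 2. The upper and lower bounds meet at 2, so that is the treewidth.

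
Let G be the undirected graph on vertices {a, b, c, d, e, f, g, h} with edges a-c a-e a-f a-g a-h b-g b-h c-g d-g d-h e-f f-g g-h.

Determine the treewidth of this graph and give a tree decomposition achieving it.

Treewidth 2.
One optimal decomposition is:
Bags: B1 = {a, g, h}  B2 = {b, g, h}  B3 = {a, c, g}  B4 = {a, f, g}  B5 = {d, g, h}  B6 = {a, e, f}
Tree: B1–B2, B1–B3, B1–B4, B1–B5, B4–B6

The largest bag has 3 vertices, giving width 2; this decomposition certifies tw(G) ≤ 2. Conversely, {d, g, h} is a clique of size 3, and the vertices of any clique must share a bag in every tree decomposition; so some bag has ≥ 3 vertices and tw(G) ≥ 2. Combining the bounds, tw(G) = 2.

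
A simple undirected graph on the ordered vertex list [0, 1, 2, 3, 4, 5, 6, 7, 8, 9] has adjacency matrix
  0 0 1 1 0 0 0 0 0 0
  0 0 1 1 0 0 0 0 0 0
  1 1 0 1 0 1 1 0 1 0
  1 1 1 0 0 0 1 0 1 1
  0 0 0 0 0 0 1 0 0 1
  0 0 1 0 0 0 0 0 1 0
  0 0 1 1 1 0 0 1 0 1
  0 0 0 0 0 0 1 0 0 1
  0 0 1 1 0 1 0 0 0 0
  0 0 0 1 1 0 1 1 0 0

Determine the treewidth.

2

A width-2 tree decomposition is:
Bags: B1 = {3, 6, 9}  B2 = {4, 6, 9}  B3 = {2, 3, 6}  B4 = {2, 3, 8}  B5 = {0, 2, 3}  B6 = {6, 7, 9}  B7 = {2, 5, 8}  B8 = {1, 2, 3}
Tree: B1–B2, B1–B3, B3–B4, B3–B5, B1–B6, B4–B7, B5–B8
The largest bag has 3 vertices, giving width 2; this decomposition certifies tw(G) ≤ 2. Conversely, {3, 6, 9} is a clique of size 3, and the vertices of any clique must share a bag in every tree decomposition; so some bag has ≥ 3 vertices and tw(G) ≥ 2. Combining the bounds, tw(G) = 2.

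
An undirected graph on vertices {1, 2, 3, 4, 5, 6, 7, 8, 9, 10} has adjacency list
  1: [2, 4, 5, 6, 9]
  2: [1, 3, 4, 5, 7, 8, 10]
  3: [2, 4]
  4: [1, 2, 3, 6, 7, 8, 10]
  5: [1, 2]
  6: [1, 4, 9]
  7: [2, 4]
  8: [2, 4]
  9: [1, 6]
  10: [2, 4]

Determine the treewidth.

A width-2 tree decomposition is:
Bags: B1 = {1, 2, 4}  B2 = {2, 3, 4}  B3 = {2, 4, 8}  B4 = {1, 4, 6}  B5 = {1, 2, 5}  B6 = {1, 6, 9}  B7 = {2, 4, 10}  B8 = {2, 4, 7}
Tree: B1–B2, B1–B3, B1–B4, B1–B5, B4–B6, B1–B7, B3–B8
Each bag holds 3 vertices, so the decomposition has width 2, which upper-bounds the treewidth. For the lower bound, the 3 vertices {1, 6, 9} are pairwise adjacent, and any tree decomposition puts a clique entirely inside one bag — forcing width ≥ 2. The upper and lower bounds meet at 2, so that is the treewidth.

2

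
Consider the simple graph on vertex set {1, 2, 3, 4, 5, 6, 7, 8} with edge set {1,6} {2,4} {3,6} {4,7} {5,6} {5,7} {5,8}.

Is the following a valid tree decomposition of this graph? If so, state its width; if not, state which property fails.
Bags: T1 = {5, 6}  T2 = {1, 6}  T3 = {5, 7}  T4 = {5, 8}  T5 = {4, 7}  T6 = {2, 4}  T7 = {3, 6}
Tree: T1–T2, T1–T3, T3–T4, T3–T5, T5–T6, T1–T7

Every vertex of G appears in some bag (union = {1, 2, 3, 4, 5, 6, 7, 8}); every edge is covered by a bag; and for each vertex v the set of bags containing v is connected in the bag tree. The decomposition is therefore valid. The largest bag has 2 vertices, so the width is 1.

Yes; width 1.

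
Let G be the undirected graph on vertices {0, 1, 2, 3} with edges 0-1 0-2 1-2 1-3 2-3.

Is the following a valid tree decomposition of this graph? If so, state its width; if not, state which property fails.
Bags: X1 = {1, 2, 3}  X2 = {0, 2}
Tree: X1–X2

A tree decomposition must satisfy three properties: every vertex lies in some bag; for every edge, both endpoints lie together in some bag; and for every vertex, the bags containing it form a connected subtree. Here edge (1,0) lies in no bag, so the decomposition is invalid.

No — edge (1,0) lies in no bag.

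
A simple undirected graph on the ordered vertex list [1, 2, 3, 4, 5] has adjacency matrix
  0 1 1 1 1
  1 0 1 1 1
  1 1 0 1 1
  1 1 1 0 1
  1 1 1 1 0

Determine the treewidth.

4

A width-4 tree decomposition is:
Bags: B1 = {1, 2, 3, 4, 5}
Tree: (single bag)
A single bag containing all 5 vertices is trivially a valid decomposition of width 4. For the lower bound, the 5 vertices {1, 2, 3, 4, 5} are pairwise adjacent, and any tree decomposition puts a clique entirely inside one bag — forcing width ≥ 4. Hence tw(G) = 4 exactly.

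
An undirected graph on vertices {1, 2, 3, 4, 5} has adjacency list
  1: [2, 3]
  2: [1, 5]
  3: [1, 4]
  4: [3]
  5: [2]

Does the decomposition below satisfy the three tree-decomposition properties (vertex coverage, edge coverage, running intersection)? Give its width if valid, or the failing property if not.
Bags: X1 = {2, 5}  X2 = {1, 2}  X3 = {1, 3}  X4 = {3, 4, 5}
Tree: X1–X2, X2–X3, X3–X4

No — bags containing vertex 5 are not connected in the tree.

A tree decomposition must satisfy three properties: every vertex lies in some bag; for every edge, both endpoints lie together in some bag; and for every vertex, the bags containing it form a connected subtree. Here bags containing vertex 5 are not connected in the tree, so the decomposition is invalid.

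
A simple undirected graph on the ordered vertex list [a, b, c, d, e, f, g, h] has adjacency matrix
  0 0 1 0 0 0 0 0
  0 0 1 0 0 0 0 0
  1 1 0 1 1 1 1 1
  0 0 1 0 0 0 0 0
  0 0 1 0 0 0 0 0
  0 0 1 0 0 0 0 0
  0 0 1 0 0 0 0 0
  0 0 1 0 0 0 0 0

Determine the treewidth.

A width-1 tree decomposition is:
Bags: B1 = {c, e}  B2 = {c, f}  B3 = {c, h}  B4 = {c, d}  B5 = {b, c}  B6 = {a, c}  B7 = {c, g}
Tree: B1–B2, B2–B3, B2–B4, B2–B5, B2–B6, B5–B7
Each bag holds 2 vertices, so the decomposition has width 1, which upper-bounds the treewidth. G has an edge, so its treewidth is at least 1. Hence tw(G) = 1 exactly.

1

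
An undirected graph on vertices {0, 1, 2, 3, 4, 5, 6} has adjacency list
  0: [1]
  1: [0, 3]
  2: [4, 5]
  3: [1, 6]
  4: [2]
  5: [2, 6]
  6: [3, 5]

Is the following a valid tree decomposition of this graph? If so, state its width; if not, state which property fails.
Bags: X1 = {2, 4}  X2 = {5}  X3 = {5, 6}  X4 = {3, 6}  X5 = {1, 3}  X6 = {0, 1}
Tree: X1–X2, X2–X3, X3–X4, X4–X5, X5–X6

No — edge (2,5) lies in no bag.

A tree decomposition must satisfy three properties: every vertex lies in some bag; for every edge, both endpoints lie together in some bag; and for every vertex, the bags containing it form a connected subtree. Here edge (2,5) lies in no bag, so the decomposition is invalid.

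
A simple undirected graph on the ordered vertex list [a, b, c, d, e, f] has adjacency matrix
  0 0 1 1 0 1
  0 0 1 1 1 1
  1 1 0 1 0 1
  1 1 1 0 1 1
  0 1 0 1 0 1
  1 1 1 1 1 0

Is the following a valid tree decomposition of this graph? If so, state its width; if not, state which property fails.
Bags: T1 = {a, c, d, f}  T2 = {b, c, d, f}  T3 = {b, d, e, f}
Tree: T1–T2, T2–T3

Yes; width 3.

Checking the three conditions: (i) the bags cover all of {a, b, c, d, e, f}; (ii) for each edge, some bag contains both endpoints; (iii) the bags containing any fixed vertex form a subtree. All hold, so the decomposition is valid with width 4 − 1 = 3.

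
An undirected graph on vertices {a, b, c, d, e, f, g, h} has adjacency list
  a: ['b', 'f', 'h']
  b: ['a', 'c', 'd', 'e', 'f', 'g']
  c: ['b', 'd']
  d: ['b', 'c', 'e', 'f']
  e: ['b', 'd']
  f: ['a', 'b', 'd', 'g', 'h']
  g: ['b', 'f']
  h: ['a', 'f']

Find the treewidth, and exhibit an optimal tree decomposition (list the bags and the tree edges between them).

Treewidth 2.
One optimal decomposition is:
Bags: B1 = {a, f, h}  B2 = {a, b, f}  B3 = {b, d, f}  B4 = {b, d, e}  B5 = {b, c, d}  B6 = {b, f, g}
Tree: B1–B2, B2–B3, B3–B4, B3–B5, B2–B6

The largest bag has 3 vertices, giving width 2; this decomposition certifies tw(G) ≤ 2. On the other hand G contains the 3-clique {a, f, h}. A clique must lie in a single bag of any decomposition, so no decomposition can have width below 2. Therefore the treewidth is 2.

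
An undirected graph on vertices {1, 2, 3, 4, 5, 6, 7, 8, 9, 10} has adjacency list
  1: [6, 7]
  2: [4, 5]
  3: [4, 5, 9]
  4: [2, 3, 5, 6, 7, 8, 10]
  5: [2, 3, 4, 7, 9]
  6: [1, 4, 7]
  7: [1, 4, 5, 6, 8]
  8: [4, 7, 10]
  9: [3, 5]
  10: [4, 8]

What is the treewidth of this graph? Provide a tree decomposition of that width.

Every bag has size at most 3, so the width is 3 − 1 = 2 and tw(G) ≤ 2. For the lower bound, the 3 vertices {1, 6, 7} are pairwise adjacent, and any tree decomposition puts a clique entirely inside one bag — forcing width ≥ 2. Therefore the treewidth is 2.

Treewidth 2.
Bags: B1 = {4, 5, 7}  B2 = {4, 6, 7}  B3 = {4, 7, 8}  B4 = {4, 8, 10}  B5 = {3, 4, 5}  B6 = {2, 4, 5}  B7 = {1, 6, 7}  B8 = {3, 5, 9}
Tree: B1–B2, B2–B3, B3–B4, B1–B5, B5–B6, B2–B7, B5–B8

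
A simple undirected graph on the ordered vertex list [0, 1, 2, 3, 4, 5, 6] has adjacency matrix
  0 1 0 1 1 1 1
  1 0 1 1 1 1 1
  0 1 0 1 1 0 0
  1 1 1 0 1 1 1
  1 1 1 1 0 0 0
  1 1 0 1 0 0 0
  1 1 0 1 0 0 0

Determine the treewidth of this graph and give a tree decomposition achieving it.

The largest bag has 4 vertices, giving width 3; this decomposition certifies tw(G) ≤ 3. On the other hand G contains the 4-clique {0, 1, 3, 4}. A clique must lie in a single bag of any decomposition, so no decomposition can have width below 3. Hence tw(G) = 3 exactly.

Treewidth 3.
Bags: B1 = {0, 1, 3, 6}  B2 = {0, 1, 3, 5}  B3 = {0, 1, 3, 4}  B4 = {1, 2, 3, 4}
Tree: B1–B2, B2–B3, B3–B4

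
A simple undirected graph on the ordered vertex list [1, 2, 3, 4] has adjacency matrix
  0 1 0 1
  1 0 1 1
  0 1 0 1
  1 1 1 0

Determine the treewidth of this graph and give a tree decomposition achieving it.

Treewidth 2.
One optimal decomposition is:
Bags: B1 = {2, 3, 4}  B2 = {1, 2, 4}
Tree: B1–B2

Every bag has size at most 3, so the width is 3 − 1 = 2 and tw(G) ≤ 2. Conversely, {1, 2, 4} is a clique of size 3, and the vertices of any clique must share a bag in every tree decomposition; so some bag has ≥ 3 vertices and tw(G) ≥ 2. The upper and lower bounds meet at 2, so that is the treewidth.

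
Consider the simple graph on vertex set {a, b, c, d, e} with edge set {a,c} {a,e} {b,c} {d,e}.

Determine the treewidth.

A width-1 tree decomposition is:
Bags: B1 = {b, c}  B2 = {a, c}  B3 = {a, e}  B4 = {d, e}
Tree: B1–B2, B2–B3, B3–B4
Each bag holds 2 vertices, so the decomposition has width 1, which upper-bounds the treewidth. Any graph with an edge has treewidth ≥ 1, and G has the edge b–c. Hence tw(G) = 1 exactly.

1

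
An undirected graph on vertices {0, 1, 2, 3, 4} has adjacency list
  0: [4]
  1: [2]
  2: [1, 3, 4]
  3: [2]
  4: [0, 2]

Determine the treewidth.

1

A width-1 tree decomposition is:
Bags: B1 = {0, 4}  B2 = {2, 4}  B3 = {1, 2}  B4 = {2, 3}
Tree: B1–B2, B2–B3, B2–B4
The largest bag has 2 vertices, giving width 1; this decomposition certifies tw(G) ≤ 1. Since G has at least one edge (e.g. 4–0), it is not an edgeless graph, so tw(G) ≥ 1. Hence tw(G) = 1 exactly.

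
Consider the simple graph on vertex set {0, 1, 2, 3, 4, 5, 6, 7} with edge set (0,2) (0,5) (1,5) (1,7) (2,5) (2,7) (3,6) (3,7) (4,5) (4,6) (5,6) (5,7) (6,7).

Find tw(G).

2

A width-2 tree decomposition is:
Bags: B1 = {5, 6, 7}  B2 = {2, 5, 7}  B3 = {4, 5, 6}  B4 = {0, 2, 5}  B5 = {1, 5, 7}  B6 = {3, 6, 7}
Tree: B1–B2, B1–B3, B2–B4, B2–B5, B1–B6
The largest bag has 3 vertices, giving width 2; this decomposition certifies tw(G) ≤ 2. Conversely, {3, 6, 7} is a clique of size 3, and the vertices of any clique must share a bag in every tree decomposition; so some bag has ≥ 3 vertices and tw(G) ≥ 2. Therefore the treewidth is 2.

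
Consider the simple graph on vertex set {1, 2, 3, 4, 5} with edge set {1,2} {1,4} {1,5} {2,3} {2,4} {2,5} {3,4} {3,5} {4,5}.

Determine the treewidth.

A width-3 tree decomposition is:
Bags: B1 = {2, 3, 4, 5}  B2 = {1, 2, 4, 5}
Tree: B1–B2
The largest bag has 4 vertices, giving width 3; this decomposition certifies tw(G) ≤ 3. Conversely, {1, 2, 4, 5} is a clique of size 4, and the vertices of any clique must share a bag in every tree decomposition; so some bag has ≥ 4 vertices and tw(G) ≥ 3. Combining the bounds, tw(G) = 3.

3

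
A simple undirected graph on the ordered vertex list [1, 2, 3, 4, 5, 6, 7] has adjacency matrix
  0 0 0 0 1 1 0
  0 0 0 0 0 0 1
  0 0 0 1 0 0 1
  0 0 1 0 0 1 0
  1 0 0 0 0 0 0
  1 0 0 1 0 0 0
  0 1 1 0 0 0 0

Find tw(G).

A width-1 tree decomposition is:
Bags: B1 = {2, 7}  B2 = {3, 7}  B3 = {3, 4}  B4 = {4, 6}  B5 = {1, 6}  B6 = {1, 5}
Tree: B1–B2, B2–B3, B3–B4, B4–B5, B5–B6
The largest bag has 2 vertices, giving width 1; this decomposition certifies tw(G) ≤ 1. Any graph with an edge has treewidth ≥ 1, and G has the edge 2–7. The upper and lower bounds meet at 1, so that is the treewidth.

1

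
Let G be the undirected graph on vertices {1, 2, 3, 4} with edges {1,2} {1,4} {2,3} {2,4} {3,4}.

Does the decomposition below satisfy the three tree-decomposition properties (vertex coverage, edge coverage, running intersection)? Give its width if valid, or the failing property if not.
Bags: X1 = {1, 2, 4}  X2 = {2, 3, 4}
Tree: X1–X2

Every vertex of G appears in some bag (union = {1, 2, 3, 4}); every edge is covered by a bag; and for each vertex v the set of bags containing v is connected in the bag tree. The decomposition is therefore valid. The largest bag has 3 vertices, so the width is 2.

Yes; width 2.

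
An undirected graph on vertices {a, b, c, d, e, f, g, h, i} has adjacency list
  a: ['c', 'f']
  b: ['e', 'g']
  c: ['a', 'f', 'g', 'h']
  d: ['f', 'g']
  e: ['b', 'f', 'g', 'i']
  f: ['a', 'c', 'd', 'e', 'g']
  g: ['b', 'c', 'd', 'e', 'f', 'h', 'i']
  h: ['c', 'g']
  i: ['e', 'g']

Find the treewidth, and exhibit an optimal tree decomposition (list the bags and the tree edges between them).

Every bag has size at most 3, so the width is 3 − 1 = 2 and tw(G) ≤ 2. On the other hand G contains the 3-clique {c, g, h}. A clique must lie in a single bag of any decomposition, so no decomposition can have width below 2. Combining the bounds, tw(G) = 2.

Treewidth 2.
One such decomposition:
Bags: B1 = {a, c, f}  B2 = {c, f, g}  B3 = {d, f, g}  B4 = {e, f, g}  B5 = {e, g, i}  B6 = {b, e, g}  B7 = {c, g, h}
Tree: B1–B2, B2–B3, B2–B4, B4–B5, B4–B6, B2–B7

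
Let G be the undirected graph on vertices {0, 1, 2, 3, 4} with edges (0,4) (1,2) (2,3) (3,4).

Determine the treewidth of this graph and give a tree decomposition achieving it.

Every bag has size at most 2, so the width is 2 − 1 = 1 and tw(G) ≤ 1. Since G has at least one edge (e.g. 1–2), it is not an edgeless graph, so tw(G) ≥ 1. The upper and lower bounds meet at 1, so that is the treewidth.

Treewidth 1.
One such decomposition:
Bags: B1 = {1, 2}  B2 = {2, 3}  B3 = {3, 4}  B4 = {0, 4}
Tree: B1–B2, B2–B3, B3–B4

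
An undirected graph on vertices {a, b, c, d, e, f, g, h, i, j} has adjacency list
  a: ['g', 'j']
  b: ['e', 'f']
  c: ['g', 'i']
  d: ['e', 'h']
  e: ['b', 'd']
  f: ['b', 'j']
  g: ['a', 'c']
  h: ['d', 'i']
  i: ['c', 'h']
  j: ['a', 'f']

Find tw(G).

A width-2 tree decomposition is:
Bags: B1 = {b, e, f}  B2 = {e, f, j}  B3 = {a, e, j}  B4 = {a, e, g}  B5 = {c, e, g}  B6 = {c, e, i}  B7 = {e, h, i}  B8 = {d, e, h}
Tree: B1–B2, B2–B3, B3–B4, B4–B5, B5–B6, B6–B7, B7–B8
Each bag holds 3 vertices, so the decomposition has width 2, which upper-bounds the treewidth. Since e–b–f–j–a–g–c–i–h–d–e is a cycle in G, G is not acyclic. Forests are exactly the graphs of treewidth ≤ 1, so tw(G) ≥ 2. Combining the bounds, tw(G) = 2.

2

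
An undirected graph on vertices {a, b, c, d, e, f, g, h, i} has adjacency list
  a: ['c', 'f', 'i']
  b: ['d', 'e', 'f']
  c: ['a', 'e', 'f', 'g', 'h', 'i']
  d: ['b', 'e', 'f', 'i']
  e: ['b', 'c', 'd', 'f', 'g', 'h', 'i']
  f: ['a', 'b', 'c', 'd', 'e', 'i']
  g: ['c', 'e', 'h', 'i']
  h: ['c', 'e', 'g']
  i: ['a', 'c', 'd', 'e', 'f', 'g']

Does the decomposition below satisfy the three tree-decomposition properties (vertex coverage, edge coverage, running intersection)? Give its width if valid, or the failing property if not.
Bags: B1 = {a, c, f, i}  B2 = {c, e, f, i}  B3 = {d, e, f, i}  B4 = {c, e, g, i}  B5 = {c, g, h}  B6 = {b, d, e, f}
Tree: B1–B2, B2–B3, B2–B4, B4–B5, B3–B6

No — edge (e,h) lies in no bag.

A tree decomposition must satisfy three properties: every vertex lies in some bag; for every edge, both endpoints lie together in some bag; and for every vertex, the bags containing it form a connected subtree. Here edge (e,h) lies in no bag, so the decomposition is invalid.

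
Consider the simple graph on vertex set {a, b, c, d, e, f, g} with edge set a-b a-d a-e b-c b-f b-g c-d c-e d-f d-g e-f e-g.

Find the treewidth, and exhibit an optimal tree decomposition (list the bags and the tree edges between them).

The largest bag has 4 vertices, giving width 3; this decomposition certifies tw(G) ≤ 3. For the lower bound: the 4 vertex sets {d,g}, {c,e}, {b}, {f} are disjoint, each induces a connected subgraph, and every pair is joined by at least one edge of G. Contracting each set to a single vertex therefore yields K_{4} as a minor, and since treewidth is minor-monotone, tw(G) ≥ tw(K_{4}) = 3. Combining the bounds, tw(G) = 3.

Treewidth 3.
One such decomposition:
Bags: B1 = {b, d, e, g}  B2 = {b, c, d, e}  B3 = {b, d, e, f}  B4 = {a, b, d, e}
Tree: B1–B2, B2–B3, B3–B4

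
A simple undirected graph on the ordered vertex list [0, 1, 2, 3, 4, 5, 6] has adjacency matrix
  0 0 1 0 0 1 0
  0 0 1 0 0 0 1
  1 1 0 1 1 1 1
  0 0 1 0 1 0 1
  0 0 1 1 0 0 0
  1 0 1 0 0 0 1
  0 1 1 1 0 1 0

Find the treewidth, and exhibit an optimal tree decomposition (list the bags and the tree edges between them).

Every bag has size at most 3, so the width is 3 − 1 = 2 and tw(G) ≤ 2. Conversely, {0, 2, 5} is a clique of size 3, and the vertices of any clique must share a bag in every tree decomposition; so some bag has ≥ 3 vertices and tw(G) ≥ 2. Therefore the treewidth is 2.

Treewidth 2.
One optimal decomposition is:
Bags: B1 = {2, 5, 6}  B2 = {2, 3, 6}  B3 = {2, 3, 4}  B4 = {0, 2, 5}  B5 = {1, 2, 6}
Tree: B1–B2, B2–B3, B1–B4, B2–B5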